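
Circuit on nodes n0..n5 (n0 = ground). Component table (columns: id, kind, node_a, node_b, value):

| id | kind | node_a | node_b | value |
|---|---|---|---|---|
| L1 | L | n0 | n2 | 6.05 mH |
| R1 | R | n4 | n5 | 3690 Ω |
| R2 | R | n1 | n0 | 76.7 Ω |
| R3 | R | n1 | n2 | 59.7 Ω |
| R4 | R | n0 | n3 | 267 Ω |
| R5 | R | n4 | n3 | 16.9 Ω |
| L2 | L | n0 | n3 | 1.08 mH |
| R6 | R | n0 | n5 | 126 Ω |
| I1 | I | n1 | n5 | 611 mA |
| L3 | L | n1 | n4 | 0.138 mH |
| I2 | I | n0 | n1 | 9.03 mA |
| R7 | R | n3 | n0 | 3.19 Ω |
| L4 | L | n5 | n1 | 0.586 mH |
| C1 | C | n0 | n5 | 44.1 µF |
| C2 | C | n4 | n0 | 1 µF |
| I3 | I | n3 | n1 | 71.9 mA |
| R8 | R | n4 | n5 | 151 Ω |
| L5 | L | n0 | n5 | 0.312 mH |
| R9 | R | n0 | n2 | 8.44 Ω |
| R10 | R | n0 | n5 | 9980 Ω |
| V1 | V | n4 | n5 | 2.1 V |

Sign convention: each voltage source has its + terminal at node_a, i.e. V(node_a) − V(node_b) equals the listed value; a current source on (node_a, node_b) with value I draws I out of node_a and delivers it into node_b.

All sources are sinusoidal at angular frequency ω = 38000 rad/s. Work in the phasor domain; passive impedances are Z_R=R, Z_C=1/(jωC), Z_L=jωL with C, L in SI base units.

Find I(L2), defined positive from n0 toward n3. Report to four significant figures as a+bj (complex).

Apply KCL at each of the 5 non-ground nodes and solve the resulting linear system.
Node n1: branches {R2, R3, I1, L3, I2, L4, I3} → V_1 = 1.411-2.370j
Node n2: branches {L1, R3, R9} → V_2 = 0.1840-0.2876j
Node n3: branches {R4, R5, L2, R7, I3} → V_3 = 0.1365+0.01593j
Node n4: branches {R1, R5, L3, C2, R8, V1} → V_4 = 2.090+0.04512j
Node n5: branches {R1, R6, I1, L4, C1, R8, L5, R10, V1} → V_5 = -0.009887+0.04512j
Source currents: i(V1)=-0.5889+0.04842j

-0.0003882+0.003327j A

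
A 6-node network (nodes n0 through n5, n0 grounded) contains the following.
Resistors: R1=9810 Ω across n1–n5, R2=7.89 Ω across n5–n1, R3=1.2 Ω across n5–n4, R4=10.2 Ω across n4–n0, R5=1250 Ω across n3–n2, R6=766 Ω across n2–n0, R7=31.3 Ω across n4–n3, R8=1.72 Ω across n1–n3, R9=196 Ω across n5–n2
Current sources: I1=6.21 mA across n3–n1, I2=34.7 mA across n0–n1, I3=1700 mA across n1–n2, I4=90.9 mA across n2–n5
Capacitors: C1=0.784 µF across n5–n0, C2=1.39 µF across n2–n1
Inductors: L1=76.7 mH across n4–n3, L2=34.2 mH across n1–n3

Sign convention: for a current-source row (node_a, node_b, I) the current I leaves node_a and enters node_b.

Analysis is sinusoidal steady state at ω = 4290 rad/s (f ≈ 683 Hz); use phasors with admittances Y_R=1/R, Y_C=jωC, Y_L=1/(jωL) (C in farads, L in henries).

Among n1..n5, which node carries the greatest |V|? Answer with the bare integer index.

MNA unknowns: 5 node voltages V₁..V_5
R1: Y=0.0001019+0.000j on G[1,5]
I1: z[3]−=0.00621, z[1]+=0.00621
C1: Y=0.000+0.003363j on G[5,0]
R2: Y=0.1267+0.000j on G[5,1]
R3: Y=0.8333+0.000j on G[5,4]
I2: z[0]−=0.0347, z[1]+=0.0347
R4: Y=0.09804+0.000j on G[4,0]
C2: Y=0.000+0.005963j on G[2,1]
R5: Y=0.0008000+0.000j on G[3,2]
R6: Y=0.001305+0.000j on G[2,0]
R7: Y=0.03195+0.000j on G[4,3]
I3: z[1]−=1.7, z[2]+=1.7
L1: Y=0.000-0.003039j on G[4,3]
L2: Y=0.000-0.006816j on G[1,3]
R8: Y=0.5814+0.000j on G[1,3]
R9: Y=0.005102+0.000j on G[5,2]
I4: z[2]−=0.0909, z[5]+=0.0909
solve → V1=-6.926+5.916j, V2=126.7-108.9j, V3=-6.484+5.516j, V4=-1.282+1.493j, V5=-1.248+1.495j

2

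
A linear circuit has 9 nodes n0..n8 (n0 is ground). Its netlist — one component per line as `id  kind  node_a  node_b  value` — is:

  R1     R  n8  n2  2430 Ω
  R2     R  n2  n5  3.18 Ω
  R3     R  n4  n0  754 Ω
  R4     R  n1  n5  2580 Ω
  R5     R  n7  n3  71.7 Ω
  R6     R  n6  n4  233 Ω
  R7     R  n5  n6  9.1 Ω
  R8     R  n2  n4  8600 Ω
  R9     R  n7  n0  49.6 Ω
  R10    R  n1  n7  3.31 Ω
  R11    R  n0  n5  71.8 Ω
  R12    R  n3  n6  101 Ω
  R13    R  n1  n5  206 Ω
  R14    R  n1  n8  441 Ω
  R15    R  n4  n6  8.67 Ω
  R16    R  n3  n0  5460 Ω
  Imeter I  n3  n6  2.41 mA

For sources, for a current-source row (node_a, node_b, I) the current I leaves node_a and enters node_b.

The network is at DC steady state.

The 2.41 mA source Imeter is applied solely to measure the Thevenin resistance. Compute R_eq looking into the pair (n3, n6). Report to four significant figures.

Apply KCL at each of the 8 non-ground nodes and solve the resulting linear system.
Node n1: branches {R4, R10, R13, R14} → V_1 = -0.02779
Node n2: branches {R1, R2, R8} → V_2 = 0.03879
Node n3: branches {R5, R12, R16, Imeter} → V_3 = -0.09770
Node n4: branches {R3, R6, R8, R15} → V_4 = 0.04664
Node n5: branches {R2, R4, R7, R11, R13} → V_5 = 0.03886
Node n6: branches {R6, R7, R12, R15, Imeter} → V_6 = 0.04717
Node n7: branches {R5, R9, R10} → V_7 = -0.02903
Node n8: branches {R1, R14} → V_8 = -0.01757

R_eq = 60.11 Ω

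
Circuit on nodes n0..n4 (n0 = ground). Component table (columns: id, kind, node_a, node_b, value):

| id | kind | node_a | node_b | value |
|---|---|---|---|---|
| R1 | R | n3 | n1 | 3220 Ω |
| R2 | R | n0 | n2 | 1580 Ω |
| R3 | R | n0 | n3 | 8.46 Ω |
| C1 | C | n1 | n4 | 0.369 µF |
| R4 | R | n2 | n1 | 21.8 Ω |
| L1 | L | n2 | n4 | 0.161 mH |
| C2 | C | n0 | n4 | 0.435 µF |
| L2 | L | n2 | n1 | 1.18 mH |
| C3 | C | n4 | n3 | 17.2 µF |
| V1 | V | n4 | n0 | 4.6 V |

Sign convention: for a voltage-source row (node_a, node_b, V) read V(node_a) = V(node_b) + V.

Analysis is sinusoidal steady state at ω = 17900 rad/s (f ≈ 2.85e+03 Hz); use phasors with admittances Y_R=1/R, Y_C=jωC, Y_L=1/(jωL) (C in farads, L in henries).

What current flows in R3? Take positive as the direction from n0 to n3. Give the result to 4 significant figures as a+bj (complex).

MNA unknowns: 4 node voltages V₁..V_4 plus 1 source current (V1)
R1: Y=0.0003106+0.000j on G[3,1]
R2: Y=0.0006329+0.000j on G[0,2]
R3: Y=0.1182+0.000j on G[0,3]
C1: Y=0.000+0.006605j on G[1,4]
R4: Y=0.04587+0.000j on G[2,1]
L1: Y=0.000-0.3470j on G[2,4]
C2: Y=0.000+0.007787j on G[0,4]
L2: Y=0.000-0.04734j on G[2,1]
C3: Y=0.000+0.3079j on G[4,3]
V1: row V4−V0=4.6, i_V1 at 4,0
solve → V1=4.590-0.005647j, V2=4.598-0.009016j, V3=4.008+1.538j, V4=4.600+0.000j
aux → i_V1=-0.4767-0.2176j

-0.4737-0.1818j A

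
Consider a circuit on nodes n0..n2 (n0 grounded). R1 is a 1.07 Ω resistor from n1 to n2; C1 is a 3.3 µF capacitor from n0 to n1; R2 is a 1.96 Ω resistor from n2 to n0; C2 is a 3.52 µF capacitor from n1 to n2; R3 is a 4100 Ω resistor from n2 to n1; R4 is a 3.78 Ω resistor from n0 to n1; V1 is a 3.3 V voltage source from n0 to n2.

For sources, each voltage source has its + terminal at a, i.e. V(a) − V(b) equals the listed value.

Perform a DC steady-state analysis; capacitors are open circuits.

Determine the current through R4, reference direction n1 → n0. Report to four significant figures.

Apply KCL at each of the 2 non-ground nodes and solve the resulting linear system.
Node n1: branches {R1, C1, C2, R3, R4} → V_1 = -2.572
Node n2: branches {R1, R2, C2, R3, V1} → V_2 = -3.300
Source currents: i(V1)=-2.364

-0.6805 A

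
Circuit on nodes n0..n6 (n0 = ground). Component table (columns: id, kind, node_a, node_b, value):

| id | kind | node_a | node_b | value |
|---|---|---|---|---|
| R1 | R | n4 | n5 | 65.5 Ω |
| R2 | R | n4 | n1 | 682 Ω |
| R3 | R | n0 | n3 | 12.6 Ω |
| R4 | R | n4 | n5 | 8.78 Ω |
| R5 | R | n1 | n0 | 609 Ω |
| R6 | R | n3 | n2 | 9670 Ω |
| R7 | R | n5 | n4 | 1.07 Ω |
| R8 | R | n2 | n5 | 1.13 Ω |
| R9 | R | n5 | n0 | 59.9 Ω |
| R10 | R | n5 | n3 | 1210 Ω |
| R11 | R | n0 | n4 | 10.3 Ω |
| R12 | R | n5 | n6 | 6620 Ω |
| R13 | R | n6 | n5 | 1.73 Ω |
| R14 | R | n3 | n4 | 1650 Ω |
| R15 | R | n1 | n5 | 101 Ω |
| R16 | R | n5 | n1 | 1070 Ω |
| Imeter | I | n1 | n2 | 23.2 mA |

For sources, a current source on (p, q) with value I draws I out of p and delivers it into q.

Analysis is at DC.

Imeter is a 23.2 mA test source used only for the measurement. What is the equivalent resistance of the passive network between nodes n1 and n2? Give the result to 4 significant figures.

Element admittances at DC:
  Y(R1) = 0.01527 S between n4,n5
  Y(R2) = 0.001466 S between n4,n1
  Y(R3) = 0.07937 S between n0,n3
  Y(R4) = 0.1139 S between n4,n5
  Y(R5) = 0.001642 S between n1,n0
  Y(R6) = 0.0001034 S between n3,n2
  Y(R7) = 0.9346 S between n5,n4
  Y(R8) = 0.8850 S between n2,n5
  Y(R9) = 0.01669 S between n5,n0
  Y(R10) = 0.0008264 S between n5,n3
  Y(R11) = 0.09709 S between n0,n4
  Y(R12) = 0.0001511 S between n5,n6
  Y(R13) = 0.5780 S between n6,n5
  Y(R14) = 0.0006061 S between n3,n4
  Y(R15) = 0.009901 S between n1,n5
  Y(R16) = 0.0009346 S between n5,n1
  Imeter: injects 0.0232 A into n2 (from n1)
Assemble and solve the 6×6 MNA system:
  V(n1)=-1.640  V(n2)=0.05326  V(n3)=0.0005142  V(n4)=0.02267  V(n5)=0.02705  V(n6)=0.02705

R_eq = 73.00 Ω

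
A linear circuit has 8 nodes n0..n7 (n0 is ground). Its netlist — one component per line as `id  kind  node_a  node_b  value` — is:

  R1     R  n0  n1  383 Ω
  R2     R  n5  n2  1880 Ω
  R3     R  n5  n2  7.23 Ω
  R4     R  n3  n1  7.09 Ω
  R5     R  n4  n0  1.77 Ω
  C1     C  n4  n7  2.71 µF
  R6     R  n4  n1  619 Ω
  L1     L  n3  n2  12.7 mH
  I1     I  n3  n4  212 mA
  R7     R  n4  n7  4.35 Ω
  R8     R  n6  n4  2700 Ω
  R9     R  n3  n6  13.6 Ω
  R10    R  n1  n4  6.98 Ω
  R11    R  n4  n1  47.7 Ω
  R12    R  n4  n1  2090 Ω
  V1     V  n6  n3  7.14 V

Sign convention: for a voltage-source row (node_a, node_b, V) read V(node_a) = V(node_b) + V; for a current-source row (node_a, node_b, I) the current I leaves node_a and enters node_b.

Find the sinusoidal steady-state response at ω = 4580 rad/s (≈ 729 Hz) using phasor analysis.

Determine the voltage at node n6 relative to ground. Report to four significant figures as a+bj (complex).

Apply KCL at each of the 7 non-ground nodes and solve the resulting linear system.
Node n1: branches {R1, R4, R6, R10, R11, R12} → V_1 = -1.259+0.000j
Node n2: branches {R2, R3, L1} → V_2 = -2.773+0.000j
Node n3: branches {R4, L1, I1, R9, V1} → V_3 = -2.773+0.000j
Node n4: branches {R5, C1, R6, I1, R7, R8, R10, R11, R12} → V_4 = 0.005817+0.000j
Node n5: branches {R2, R3} → V_5 = -2.773+0.000j
Node n6: branches {R8, R9, V1} → V_6 = 4.367+0.000j
Node n7: branches {C1, R7} → V_7 = 0.005817+0.000j
Source currents: i(V1)=-0.5266+0.000j

4.367+0.000j V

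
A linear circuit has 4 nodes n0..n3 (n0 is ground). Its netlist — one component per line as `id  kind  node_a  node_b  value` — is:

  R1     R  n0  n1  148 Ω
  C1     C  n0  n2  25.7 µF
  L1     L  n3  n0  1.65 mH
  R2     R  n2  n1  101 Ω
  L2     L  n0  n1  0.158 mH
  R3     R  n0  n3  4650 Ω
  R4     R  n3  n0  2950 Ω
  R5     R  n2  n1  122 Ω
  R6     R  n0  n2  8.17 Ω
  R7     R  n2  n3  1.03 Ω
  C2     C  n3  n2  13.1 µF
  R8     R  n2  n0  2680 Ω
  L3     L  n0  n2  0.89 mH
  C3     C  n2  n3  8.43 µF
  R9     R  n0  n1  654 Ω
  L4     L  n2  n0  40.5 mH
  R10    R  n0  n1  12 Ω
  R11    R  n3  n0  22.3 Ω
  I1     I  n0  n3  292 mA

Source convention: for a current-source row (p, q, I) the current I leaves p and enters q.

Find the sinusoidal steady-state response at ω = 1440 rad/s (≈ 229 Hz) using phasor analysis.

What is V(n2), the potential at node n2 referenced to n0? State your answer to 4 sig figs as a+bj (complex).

-0.02506+0.2276j V

MNA unknowns: 3 node voltages V₁..V_3
R1: Y=0.006757+0.000j on G[0,1]
C1: Y=0.000+0.03701j on G[0,2]
L1: Y=0.000-0.4209j on G[3,0]
R2: Y=0.009901+0.000j on G[2,1]
L2: Y=0.000-4.395j on G[0,1]
R3: Y=0.0002151+0.000j on G[0,3]
R4: Y=0.0003390+0.000j on G[3,0]
R5: Y=0.008197+0.000j on G[2,1]
R6: Y=0.1224+0.000j on G[0,2]
R7: Y=0.9709+0.000j on G[2,3]
C2: Y=0.000+0.01886j on G[3,2]
R8: Y=0.0003731+0.000j on G[2,0]
L3: Y=0.000-0.7803j on G[0,2]
C3: Y=0.000+0.01214j on G[2,3]
R9: Y=0.001529+0.000j on G[0,1]
L4: Y=0.000-0.01715j on G[2,0]
R10: Y=0.08333+0.000j on G[0,1]
R11: Y=0.04484+0.000j on G[3,0]
I1: z[0]−=0.292, z[3]+=0.292
solve → V1=-0.0009392-7.975e-05j, V2=-0.02506+0.2276j, V3=0.1511+0.2746j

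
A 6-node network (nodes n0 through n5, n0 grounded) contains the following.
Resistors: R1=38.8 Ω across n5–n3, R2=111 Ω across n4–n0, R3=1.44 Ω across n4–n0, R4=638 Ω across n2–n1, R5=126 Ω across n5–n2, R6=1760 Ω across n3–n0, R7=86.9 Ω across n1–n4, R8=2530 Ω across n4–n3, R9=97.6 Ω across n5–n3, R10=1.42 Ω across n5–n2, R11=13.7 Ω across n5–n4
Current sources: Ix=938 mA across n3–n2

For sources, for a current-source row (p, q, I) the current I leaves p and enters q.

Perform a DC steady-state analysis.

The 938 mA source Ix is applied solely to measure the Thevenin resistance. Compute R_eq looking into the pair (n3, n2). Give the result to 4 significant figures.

R_eq = 28.45 Ω

MNA unknowns: 5 node voltages V₁..V_5
R1: Y=0.02577 on G[5,3]
R2: Y=0.009009 on G[4,0]
R3: Y=0.6944 on G[4,0]
R4: Y=0.001567 on G[2,1]
R5: Y=0.007937 on G[5,2]
R6: Y=0.0005682 on G[3,0]
R7: Y=0.01151 on G[1,4]
R8: Y=0.0003953 on G[4,3]
R9: Y=0.01025 on G[5,3]
R10: Y=0.7042 on G[5,2]
R11: Y=0.07299 on G[5,4]
Ix: z[3]−=0.938, z[2]+=0.938
solve → V1=0.2137, V2=1.634, V3=-25.05, V4=0.02023, V5=0.3205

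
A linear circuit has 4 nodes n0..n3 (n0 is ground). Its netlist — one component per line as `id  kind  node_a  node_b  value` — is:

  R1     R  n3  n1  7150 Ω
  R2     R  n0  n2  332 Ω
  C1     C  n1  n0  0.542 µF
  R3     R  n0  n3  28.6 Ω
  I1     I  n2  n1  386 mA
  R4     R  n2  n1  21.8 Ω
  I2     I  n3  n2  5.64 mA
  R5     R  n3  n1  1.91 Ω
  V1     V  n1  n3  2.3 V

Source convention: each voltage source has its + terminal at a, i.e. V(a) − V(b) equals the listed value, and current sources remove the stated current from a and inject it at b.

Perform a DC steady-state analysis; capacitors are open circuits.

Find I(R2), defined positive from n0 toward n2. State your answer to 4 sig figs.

0.01567 A

Apply KCL at each of the 3 non-ground nodes and solve the resulting linear system.
Node n1: branches {R1, C1, I1, R4, R5, V1} → V_1 = 2.748
Node n2: branches {R2, I1, R4, I2} → V_2 = -5.202
Node n3: branches {R1, R3, I2, R5, V1} → V_3 = 0.4481
Source currents: i(V1)=-1.183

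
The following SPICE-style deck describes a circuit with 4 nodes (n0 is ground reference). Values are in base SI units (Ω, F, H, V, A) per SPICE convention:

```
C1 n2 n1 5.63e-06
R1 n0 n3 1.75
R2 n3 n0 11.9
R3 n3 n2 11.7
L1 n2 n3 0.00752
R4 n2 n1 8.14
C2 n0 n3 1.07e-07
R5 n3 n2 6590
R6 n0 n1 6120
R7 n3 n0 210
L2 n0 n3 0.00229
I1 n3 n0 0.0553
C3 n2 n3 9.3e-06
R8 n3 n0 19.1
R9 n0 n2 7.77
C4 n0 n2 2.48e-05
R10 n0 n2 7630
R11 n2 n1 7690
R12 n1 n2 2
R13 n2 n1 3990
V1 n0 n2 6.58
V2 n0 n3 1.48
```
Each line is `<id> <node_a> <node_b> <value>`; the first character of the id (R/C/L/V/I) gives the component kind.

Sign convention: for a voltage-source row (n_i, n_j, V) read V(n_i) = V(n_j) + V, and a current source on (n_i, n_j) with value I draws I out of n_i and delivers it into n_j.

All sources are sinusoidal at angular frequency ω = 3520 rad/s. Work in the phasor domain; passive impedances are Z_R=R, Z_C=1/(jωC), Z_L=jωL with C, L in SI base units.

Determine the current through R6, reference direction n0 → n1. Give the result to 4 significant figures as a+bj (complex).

0.001075+8.950e-09j A

Element admittances at ω=3520 rad/s:
  Y(C1) = 0.000+0.01982j S between n2,n1
  Y(R1) = 0.5714+0.000j S between n0,n3
  Y(R2) = 0.08403+0.000j S between n3,n0
  Y(R3) = 0.08547+0.000j S between n3,n2
  Y(L1) = 0.000-0.03778j S between n2,n3
  Y(R4) = 0.1229+0.000j S between n2,n1
  Y(C2) = 0.000+0.0003766j S between n0,n3
  Y(R5) = 0.0001517+0.000j S between n3,n2
  Y(R6) = 0.0001634+0.000j S between n0,n1
  Y(R7) = 0.004762+0.000j S between n3,n0
  Y(L2) = 0.000-0.1241j S between n0,n3
  I1: injects 0.0553 A into n0 (from n3)
  Y(C3) = 0.000+0.03274j S between n2,n3
  Y(R8) = 0.05236+0.000j S between n3,n0
  Y(R9) = 0.1287+0.000j S between n0,n2
  Y(C4) = 0.000+0.08730j S between n0,n2
  Y(R10) = 0.0001311+0.000j S between n0,n2
  Y(R11) = 0.0001300+0.000j S between n2,n1
  Y(R12) = 0.5000+0.000j S between n1,n2
  Y(R13) = 0.0002506+0.000j S between n2,n1
  V1: constraint V(n0)−V(n2) = 6.58
  V2: constraint V(n0)−V(n3) = 1.48
Assemble and solve the 5×5 MNA system:
  V(n1)=-6.578-5.477e-05j  V(n2)=-6.580+0.000j  V(n3)=-1.480+0.000j
  i(V1)=-1.285-0.5487j  i(V2)=-0.5626+0.1573j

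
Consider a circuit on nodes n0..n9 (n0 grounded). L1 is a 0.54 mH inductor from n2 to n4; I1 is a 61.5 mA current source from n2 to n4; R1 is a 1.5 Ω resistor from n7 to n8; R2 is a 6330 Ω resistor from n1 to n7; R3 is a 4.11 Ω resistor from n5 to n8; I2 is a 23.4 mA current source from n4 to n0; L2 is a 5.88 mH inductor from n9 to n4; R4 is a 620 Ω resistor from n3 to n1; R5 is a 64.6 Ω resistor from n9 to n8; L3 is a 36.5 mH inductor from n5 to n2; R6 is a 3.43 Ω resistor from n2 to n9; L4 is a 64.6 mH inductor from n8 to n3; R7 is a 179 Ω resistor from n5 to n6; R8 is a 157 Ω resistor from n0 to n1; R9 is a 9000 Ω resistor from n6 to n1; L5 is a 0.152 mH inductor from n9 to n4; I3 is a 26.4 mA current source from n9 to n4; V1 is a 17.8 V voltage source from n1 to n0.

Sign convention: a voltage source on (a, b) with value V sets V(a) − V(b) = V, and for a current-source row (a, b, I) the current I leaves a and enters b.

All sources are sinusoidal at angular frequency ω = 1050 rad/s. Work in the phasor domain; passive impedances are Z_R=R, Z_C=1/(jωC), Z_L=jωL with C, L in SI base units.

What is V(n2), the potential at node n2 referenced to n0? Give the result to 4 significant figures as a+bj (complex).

4.924-1.782j V

Element admittances at ω=1050 rad/s:
  Y(L1) = 0.000-1.764j S between n2,n4
  I1: injects 0.0615 A into n4 (from n2)
  Y(R1) = 0.6667+0.000j S between n7,n8
  Y(R2) = 0.0001580+0.000j S between n1,n7
  Y(R3) = 0.2433+0.000j S between n5,n8
  I2: injects 0.0234 A into n0 (from n4)
  Y(L2) = 0.000-0.1620j S between n9,n4
  Y(R4) = 0.001613+0.000j S between n3,n1
  Y(R5) = 0.01548+0.000j S between n9,n8
  Y(L3) = 0.000-0.02609j S between n5,n2
  Y(R6) = 0.2915+0.000j S between n2,n9
  Y(L4) = 0.000-0.01474j S between n8,n3
  Y(R7) = 0.005587+0.000j S between n5,n6
  Y(R8) = 0.006369+0.000j S between n0,n1
  Y(R9) = 0.0001111+0.000j S between n6,n1
  Y(L5) = 0.000-6.266j S between n9,n4
  I3: injects 0.0264 A into n4 (from n9)
  V1: constraint V(n1)−V(n0) = 17.8
Assemble and solve the 10×10 MNA system:
  V(n1)=17.80+0.000j  V(n2)=4.924-1.782j  V(n3)=5.358+0.1910j  V(n4)=4.922-1.757j  V(n5)=5.273-1.132j  V(n6)=5.518-1.110j  V(n7)=5.341-1.170j  V(n8)=5.338-1.170j  V(n9)=4.922-1.760j
  i(V1)=-0.1368+0.000j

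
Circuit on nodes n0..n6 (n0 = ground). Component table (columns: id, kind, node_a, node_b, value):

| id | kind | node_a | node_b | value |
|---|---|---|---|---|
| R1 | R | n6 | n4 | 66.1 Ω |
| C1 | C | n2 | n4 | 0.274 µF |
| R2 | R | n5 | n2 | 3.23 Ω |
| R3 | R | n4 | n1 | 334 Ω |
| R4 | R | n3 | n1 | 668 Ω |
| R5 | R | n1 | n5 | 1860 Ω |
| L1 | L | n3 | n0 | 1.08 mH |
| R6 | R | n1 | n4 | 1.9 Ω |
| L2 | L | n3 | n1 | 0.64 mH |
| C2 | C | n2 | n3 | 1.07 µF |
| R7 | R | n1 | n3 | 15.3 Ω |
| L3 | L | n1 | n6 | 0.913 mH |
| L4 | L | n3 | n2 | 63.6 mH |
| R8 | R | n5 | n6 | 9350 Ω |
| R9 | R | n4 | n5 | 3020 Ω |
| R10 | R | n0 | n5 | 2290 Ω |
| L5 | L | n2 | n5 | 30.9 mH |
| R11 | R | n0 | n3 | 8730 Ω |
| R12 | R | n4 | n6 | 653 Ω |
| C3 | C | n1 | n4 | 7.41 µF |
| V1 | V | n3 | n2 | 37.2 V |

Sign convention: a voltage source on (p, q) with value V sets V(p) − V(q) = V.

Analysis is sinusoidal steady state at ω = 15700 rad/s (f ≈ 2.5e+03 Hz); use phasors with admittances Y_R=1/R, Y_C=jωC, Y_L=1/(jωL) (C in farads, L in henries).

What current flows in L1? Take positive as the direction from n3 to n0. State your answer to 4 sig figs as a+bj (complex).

0.01617-0.0001499j A

MNA unknowns: 6 node voltages V₁..V_6 plus 1 source current (V1)
R1: Y=0.01513+0.000j on G[6,4]
C1: Y=0.000+0.004302j on G[2,4]
R2: Y=0.3096+0.000j on G[5,2]
R3: Y=0.002994+0.000j on G[4,1]
R4: Y=0.001497+0.000j on G[3,1]
R5: Y=0.0005376+0.000j on G[1,5]
L1: Y=0.000-0.05898j on G[3,0]
R6: Y=0.5263+0.000j on G[1,4]
L2: Y=0.000-0.09952j on G[3,1]
C2: Y=0.000+0.01680j on G[2,3]
R7: Y=0.06536+0.000j on G[1,3]
L3: Y=0.000-0.06976j on G[1,6]
L4: Y=0.000-0.001001j on G[3,2]
R8: Y=0.0001070+0.000j on G[5,6]
R9: Y=0.0003311+0.000j on G[4,5]
R10: Y=0.0004367+0.000j on G[0,5]
L5: Y=0.000-0.002061j on G[2,5]
R11: Y=0.0001145+0.000j on G[0,3]
R12: Y=0.001531+0.000j on G[4,6]
C3: Y=0.000+0.1163j on G[1,4]
V1: row V3−V2=37.2, i_V1 at 3,2
solve → V1=0.9287-0.7775j, V2=-37.20+0.2741j, V3=0.002541+0.2741j, V4=0.8365-1.060j, V5=-37.03+0.2713j, V6=0.9726-0.8683j
aux → i_V1=-0.05891-0.7500j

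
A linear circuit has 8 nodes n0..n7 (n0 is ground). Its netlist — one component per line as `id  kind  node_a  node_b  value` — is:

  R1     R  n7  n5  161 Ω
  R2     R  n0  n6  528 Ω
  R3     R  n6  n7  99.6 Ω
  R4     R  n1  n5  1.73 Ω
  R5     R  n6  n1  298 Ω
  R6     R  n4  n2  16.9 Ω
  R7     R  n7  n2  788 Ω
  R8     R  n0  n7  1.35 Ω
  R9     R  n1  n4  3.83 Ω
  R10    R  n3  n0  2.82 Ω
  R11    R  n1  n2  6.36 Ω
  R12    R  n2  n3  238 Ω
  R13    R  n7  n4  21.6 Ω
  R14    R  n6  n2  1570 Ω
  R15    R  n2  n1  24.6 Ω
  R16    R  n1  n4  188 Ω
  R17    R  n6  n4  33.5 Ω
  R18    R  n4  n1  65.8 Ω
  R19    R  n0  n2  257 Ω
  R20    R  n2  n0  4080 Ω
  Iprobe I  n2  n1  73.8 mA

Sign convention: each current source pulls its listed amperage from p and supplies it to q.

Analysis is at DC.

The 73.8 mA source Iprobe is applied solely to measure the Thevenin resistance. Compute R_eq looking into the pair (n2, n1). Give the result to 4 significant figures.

R_eq = 3.949 Ω

MNA unknowns: 7 node voltages V₁..V_7
R1: Y=0.006211 on G[7,5]
R2: Y=0.001894 on G[0,6]
R3: Y=0.01004 on G[6,7]
R4: Y=0.5780 on G[1,5]
R5: Y=0.003356 on G[6,1]
R6: Y=0.05917 on G[4,2]
R7: Y=0.001269 on G[7,2]
R8: Y=0.7407 on G[0,7]
R9: Y=0.2611 on G[1,4]
R10: Y=0.3546 on G[3,0]
R11: Y=0.1572 on G[1,2]
R12: Y=0.004202 on G[2,3]
R13: Y=0.04630 on G[7,4]
R14: Y=0.0006369 on G[6,2]
R15: Y=0.04065 on G[2,1]
R16: Y=0.005319 on G[1,4]
R17: Y=0.02985 on G[6,4]
R18: Y=0.01520 on G[4,1]
R19: Y=0.003891 on G[0,2]
R20: Y=0.0002451 on G[2,0]
Iprobe: z[2]−=0.0738, z[1]+=0.0738
solve → V1=0.08380, V2=-0.2076, V3=-0.002431, V4=0.02901, V5=0.08293, V6=0.02267, V7=0.002265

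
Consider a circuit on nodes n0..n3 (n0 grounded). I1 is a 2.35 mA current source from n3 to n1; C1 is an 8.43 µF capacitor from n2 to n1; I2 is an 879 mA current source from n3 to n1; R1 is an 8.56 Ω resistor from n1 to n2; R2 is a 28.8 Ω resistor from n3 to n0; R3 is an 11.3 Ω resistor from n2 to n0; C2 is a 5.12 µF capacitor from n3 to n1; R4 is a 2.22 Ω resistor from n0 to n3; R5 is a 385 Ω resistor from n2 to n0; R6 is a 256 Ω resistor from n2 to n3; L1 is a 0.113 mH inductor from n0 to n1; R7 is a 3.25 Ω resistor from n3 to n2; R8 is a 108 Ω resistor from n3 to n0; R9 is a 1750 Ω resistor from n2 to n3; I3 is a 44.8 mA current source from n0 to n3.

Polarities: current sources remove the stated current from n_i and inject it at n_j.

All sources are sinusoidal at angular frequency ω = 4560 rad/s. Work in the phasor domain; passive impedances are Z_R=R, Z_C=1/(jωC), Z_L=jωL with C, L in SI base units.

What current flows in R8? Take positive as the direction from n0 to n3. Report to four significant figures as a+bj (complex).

MNA unknowns: 3 node voltages V₁..V_3
I1: z[3]−=0.00235, z[1]+=0.00235
C1: Y=0.000+0.03844j on G[2,1]
I2: z[3]−=0.879, z[1]+=0.879
R1: Y=0.1168+0.000j on G[1,2]
R2: Y=0.03472+0.000j on G[3,0]
R3: Y=0.08850+0.000j on G[2,0]
C2: Y=0.000+0.02335j on G[3,1]
R4: Y=0.4505+0.000j on G[0,3]
R5: Y=0.002597+0.000j on G[2,0]
R6: Y=0.003906+0.000j on G[2,3]
L1: Y=0.000-1.941j on G[0,1]
R7: Y=0.3077+0.000j on G[3,2]
R8: Y=0.009259+0.000j on G[3,0]
R9: Y=0.0005714+0.000j on G[2,3]
I3: z[0]−=0.0448, z[3]+=0.0448
solve → V1=0.04455+0.4088j, V2=-0.8209+0.2348j, V3=-1.363+0.1316j

0.01262-0.001219j A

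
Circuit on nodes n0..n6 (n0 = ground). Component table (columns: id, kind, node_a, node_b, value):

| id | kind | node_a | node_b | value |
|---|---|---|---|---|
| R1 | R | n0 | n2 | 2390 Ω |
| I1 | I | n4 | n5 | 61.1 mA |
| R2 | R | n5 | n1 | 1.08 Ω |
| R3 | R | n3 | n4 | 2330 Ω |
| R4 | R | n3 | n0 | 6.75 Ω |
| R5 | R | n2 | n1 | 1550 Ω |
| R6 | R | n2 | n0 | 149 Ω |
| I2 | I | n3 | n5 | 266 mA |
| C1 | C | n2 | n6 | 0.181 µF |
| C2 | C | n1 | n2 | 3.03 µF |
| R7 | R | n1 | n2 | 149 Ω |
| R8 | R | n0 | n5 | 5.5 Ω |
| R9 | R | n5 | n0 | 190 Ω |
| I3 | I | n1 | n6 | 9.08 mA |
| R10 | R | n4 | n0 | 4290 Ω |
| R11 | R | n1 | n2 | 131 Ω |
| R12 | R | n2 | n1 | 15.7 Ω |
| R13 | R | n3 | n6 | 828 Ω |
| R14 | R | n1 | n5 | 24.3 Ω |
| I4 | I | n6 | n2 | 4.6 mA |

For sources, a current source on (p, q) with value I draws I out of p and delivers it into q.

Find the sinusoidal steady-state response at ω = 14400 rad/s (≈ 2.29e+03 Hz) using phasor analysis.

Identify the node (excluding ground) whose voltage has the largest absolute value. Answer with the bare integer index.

4

MNA unknowns: 6 node voltages V₁..V_6
R1: Y=0.0004184+0.000j on G[0,2]
I1: z[4]−=0.0611, z[5]+=0.0611
R2: Y=0.9259+0.000j on G[5,1]
R3: Y=0.0004292+0.000j on G[3,4]
R4: Y=0.1481+0.000j on G[3,0]
R5: Y=0.0006452+0.000j on G[2,1]
R6: Y=0.006711+0.000j on G[2,0]
I2: z[3]−=0.266, z[5]+=0.266
C1: Y=0.000+0.002606j on G[2,6]
C2: Y=0.000+0.04363j on G[1,2]
R7: Y=0.006711+0.000j on G[1,2]
R8: Y=0.1818+0.000j on G[0,5]
R9: Y=0.005263+0.000j on G[5,0]
I3: z[1]−=0.00908, z[6]+=0.00908
R10: Y=0.0002331+0.000j on G[4,0]
R11: Y=0.007634+0.000j on G[1,2]
R12: Y=0.06369+0.000j on G[2,1]
R13: Y=0.001208+0.000j on G[3,6]
R14: Y=0.04115+0.000j on G[1,5]
I4: z[6]−=0.0046, z[2]+=0.0046
solve → V1=1.649-0.001380j, V2=1.583+0.03199j, V3=-2.031-7.965e-05j, V4=-93.57-5.162e-05j, V5=1.665-0.001156j, V6=1.588-0.009860j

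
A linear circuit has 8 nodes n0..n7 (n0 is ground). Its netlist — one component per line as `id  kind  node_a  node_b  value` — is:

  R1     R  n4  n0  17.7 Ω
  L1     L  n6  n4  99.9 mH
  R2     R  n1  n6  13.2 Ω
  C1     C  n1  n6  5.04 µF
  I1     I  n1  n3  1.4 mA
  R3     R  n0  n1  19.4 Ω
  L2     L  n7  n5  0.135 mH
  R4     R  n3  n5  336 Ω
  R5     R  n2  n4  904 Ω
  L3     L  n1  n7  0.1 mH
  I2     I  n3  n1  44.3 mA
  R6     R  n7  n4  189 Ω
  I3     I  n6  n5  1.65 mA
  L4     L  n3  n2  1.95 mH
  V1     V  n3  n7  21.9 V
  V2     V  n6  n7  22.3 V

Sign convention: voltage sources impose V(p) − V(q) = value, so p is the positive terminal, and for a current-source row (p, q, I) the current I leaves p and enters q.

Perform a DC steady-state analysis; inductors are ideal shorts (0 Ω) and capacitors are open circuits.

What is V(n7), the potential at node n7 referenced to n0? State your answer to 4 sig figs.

Element admittances at DC:
  Y(R1) = 0.05650 S between n4,n0
  L1: short n6↔n4 (DC inductor)
  Y(R2) = 0.07576 S between n1,n6
  Y(C1) = 0.000 S between n1,n6
  I1: injects 0.0014 A into n3 (from n1)
  Y(R3) = 0.05155 S between n0,n1
  L2: short n7↔n5 (DC inductor)
  Y(R4) = 0.002976 S between n3,n5
  Y(R5) = 0.001106 S between n2,n4
  L3: short n1↔n7 (DC inductor)
  I2: injects 0.0443 A into n1 (from n3)
  Y(R6) = 0.005291 S between n7,n4
  I3: injects 0.00165 A into n5 (from n6)
  L4: short n3↔n2 (DC inductor)
  V1: constraint V(n3)−V(n7) = 21.9
  V2: constraint V(n6)−V(n7) = 22.3
Assemble and solve the 13×13 MNA system:
  V(n1)=-11.66  V(n2)=10.24  V(n3)=10.24  V(n4)=10.64  V(n5)=-11.66  V(n6)=10.64  V(n7)=-11.66
  i(L1)=0.7195  i(L2)=-0.06683  i(L3)=2.333  i(L4)=-0.0004425  i(V1)=-0.1076  i(V2)=-2.411

-11.66 V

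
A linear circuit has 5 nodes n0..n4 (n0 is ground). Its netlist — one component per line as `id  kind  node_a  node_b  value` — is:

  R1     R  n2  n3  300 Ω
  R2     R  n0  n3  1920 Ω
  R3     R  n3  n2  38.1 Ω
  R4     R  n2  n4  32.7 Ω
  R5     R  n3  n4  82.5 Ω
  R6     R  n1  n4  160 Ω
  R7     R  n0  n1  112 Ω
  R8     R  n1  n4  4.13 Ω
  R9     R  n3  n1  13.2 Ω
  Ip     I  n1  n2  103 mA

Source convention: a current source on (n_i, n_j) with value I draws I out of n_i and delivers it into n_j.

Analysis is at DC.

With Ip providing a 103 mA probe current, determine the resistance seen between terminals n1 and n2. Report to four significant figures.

MNA unknowns: 4 node voltages V₁..V_4
R1: Y=0.003333 on G[2,3]
R2: Y=0.0005208 on G[0,3]
R3: Y=0.02625 on G[3,2]
R4: Y=0.03058 on G[2,4]
R5: Y=0.01212 on G[3,4]
R6: Y=0.006250 on G[1,4]
R7: Y=0.008929 on G[0,1]
R8: Y=0.2421 on G[1,4]
R9: Y=0.07576 on G[3,1]
Ip: z[1]−=0.103, z[2]+=0.103
solve → V1=-0.03053, V2=2.078, V3=0.5235, V4=0.2141

R_eq = 20.47 Ω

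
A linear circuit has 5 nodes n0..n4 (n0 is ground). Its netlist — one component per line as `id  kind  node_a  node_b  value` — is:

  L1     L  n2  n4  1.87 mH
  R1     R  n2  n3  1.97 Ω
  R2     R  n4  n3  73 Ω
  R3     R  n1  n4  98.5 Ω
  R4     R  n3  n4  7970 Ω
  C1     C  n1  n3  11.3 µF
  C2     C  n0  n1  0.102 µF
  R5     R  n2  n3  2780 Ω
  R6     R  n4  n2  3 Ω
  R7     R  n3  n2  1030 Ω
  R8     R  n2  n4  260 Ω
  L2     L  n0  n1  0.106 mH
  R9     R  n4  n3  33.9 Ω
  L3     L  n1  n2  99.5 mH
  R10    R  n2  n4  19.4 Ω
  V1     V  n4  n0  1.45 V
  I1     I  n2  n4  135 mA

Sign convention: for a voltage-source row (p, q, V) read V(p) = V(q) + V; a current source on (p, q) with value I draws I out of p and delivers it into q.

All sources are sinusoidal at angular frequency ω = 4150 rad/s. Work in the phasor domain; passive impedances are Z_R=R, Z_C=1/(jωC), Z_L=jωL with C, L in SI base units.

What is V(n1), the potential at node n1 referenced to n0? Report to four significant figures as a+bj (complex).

Apply KCL at each of the 4 non-ground nodes and solve the resulting linear system.
Node n1: branches {R3, C1, C2, L2, L3} → V_1 = -0.02315+0.01246j
Node n2: branches {L1, R1, R5, R6, R7, R8, L3, R10, I1} → V_2 = 1.166-0.1983j
Node n3: branches {R1, R2, R4, C1, R5, R7, R9} → V_3 = 1.163-0.2834j
Node n4: branches {L1, R2, R3, R4, R6, R8, R9, R10, V1, I1} → V_4 = 1.450+0.000j
Source currents: i(V1)=-0.02832-0.05263j

-0.02315+0.01246j V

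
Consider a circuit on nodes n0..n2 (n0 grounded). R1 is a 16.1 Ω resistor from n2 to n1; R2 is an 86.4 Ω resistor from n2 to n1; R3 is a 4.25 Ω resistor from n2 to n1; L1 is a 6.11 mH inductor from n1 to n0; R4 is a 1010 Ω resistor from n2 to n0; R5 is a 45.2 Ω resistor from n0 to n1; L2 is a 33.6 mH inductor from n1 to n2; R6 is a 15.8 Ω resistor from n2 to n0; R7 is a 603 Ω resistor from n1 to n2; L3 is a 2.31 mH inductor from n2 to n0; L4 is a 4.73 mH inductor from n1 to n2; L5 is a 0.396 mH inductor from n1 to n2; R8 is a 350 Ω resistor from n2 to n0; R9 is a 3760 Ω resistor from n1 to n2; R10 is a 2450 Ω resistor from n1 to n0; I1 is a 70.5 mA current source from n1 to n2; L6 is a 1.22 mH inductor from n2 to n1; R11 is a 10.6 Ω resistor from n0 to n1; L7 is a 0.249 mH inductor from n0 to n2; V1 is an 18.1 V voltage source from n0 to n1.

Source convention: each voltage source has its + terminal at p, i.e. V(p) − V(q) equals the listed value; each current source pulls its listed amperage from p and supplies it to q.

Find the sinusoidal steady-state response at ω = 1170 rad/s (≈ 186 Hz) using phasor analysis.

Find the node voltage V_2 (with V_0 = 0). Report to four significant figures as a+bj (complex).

-8.098-0.3634j V

Element admittances at ω=1170 rad/s:
  Y(R1) = 0.06211+0.000j S between n2,n1
  Y(R2) = 0.01157+0.000j S between n2,n1
  Y(R3) = 0.2353+0.000j S between n2,n1
  Y(L1) = 0.000-0.1399j S between n1,n0
  Y(R4) = 0.0009901+0.000j S between n2,n0
  Y(R5) = 0.02212+0.000j S between n0,n1
  Y(L2) = 0.000-0.02544j S between n1,n2
  Y(R6) = 0.06329+0.000j S between n2,n0
  Y(R7) = 0.001658+0.000j S between n1,n2
  Y(L3) = 0.000-0.3700j S between n2,n0
  Y(L4) = 0.000-0.1807j S between n1,n2
  Y(L5) = 0.000-2.158j S between n1,n2
  Y(R8) = 0.002857+0.000j S between n2,n0
  Y(R9) = 0.0002660+0.000j S between n1,n2
  Y(R10) = 0.0004082+0.000j S between n1,n0
  I1: injects 0.0705 A into n2 (from n1)
  Y(L6) = 0.000-0.7006j S between n2,n1
  Y(R11) = 0.09434+0.000j S between n0,n1
  Y(L7) = 0.000-3.433j S between n0,n2
  V1: constraint V(n0)−V(n1) = 18.1
Assemble and solve the 3×3 MNA system:
  V(n1)=-18.10+0.000j  V(n2)=-8.098-0.3634j
  i(V1)=-4.041+33.30j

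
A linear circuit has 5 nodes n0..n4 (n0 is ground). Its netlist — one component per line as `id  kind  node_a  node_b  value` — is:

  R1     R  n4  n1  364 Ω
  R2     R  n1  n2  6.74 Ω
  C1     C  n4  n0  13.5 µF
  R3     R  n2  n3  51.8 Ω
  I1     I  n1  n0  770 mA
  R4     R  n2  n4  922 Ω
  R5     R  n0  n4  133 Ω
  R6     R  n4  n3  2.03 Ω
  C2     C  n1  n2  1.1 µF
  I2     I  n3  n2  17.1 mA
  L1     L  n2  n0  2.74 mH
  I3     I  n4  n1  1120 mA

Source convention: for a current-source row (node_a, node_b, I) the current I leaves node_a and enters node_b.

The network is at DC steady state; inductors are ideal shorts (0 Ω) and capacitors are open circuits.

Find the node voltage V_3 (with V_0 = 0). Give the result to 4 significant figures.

-36.43 V

Element admittances at DC:
  Y(R1) = 0.002747 S between n4,n1
  Y(R2) = 0.1484 S between n1,n2
  Y(C1) = 0.000 S between n4,n0
  Y(R3) = 0.01931 S between n2,n3
  I1: injects 0.77 A into n0 (from n1)
  Y(R4) = 0.001085 S between n2,n4
  Y(R5) = 0.007519 S between n0,n4
  Y(R6) = 0.4926 S between n4,n3
  Y(C2) = 0.000 S between n1,n2
  I2: injects 0.0171 A into n2 (from n3)
  L1: short n2↔n0 (DC inductor)
  I3: injects 1.12 A into n1 (from n4)
Assemble and solve the 5×5 MNA system:
  V(n1)=1.628  V(n2)=0.000  V(n3)=-36.43  V(n4)=-37.82
  i(L1)=-0.4856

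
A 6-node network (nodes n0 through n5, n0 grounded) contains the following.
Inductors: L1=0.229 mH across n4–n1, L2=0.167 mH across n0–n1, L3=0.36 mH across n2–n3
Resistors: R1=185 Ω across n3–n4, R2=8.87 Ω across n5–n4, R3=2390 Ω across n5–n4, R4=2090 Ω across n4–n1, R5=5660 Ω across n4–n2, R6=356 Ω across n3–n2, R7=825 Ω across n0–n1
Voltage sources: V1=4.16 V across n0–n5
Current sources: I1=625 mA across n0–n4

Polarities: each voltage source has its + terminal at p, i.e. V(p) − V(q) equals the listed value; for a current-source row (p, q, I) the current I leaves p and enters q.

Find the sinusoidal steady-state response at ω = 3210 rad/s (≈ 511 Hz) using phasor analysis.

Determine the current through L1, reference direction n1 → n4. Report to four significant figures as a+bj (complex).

-0.1511+0.02179j A

Element admittances at ω=3210 rad/s:
  Y(L1) = 0.000-1.360j S between n4,n1
  Y(R1) = 0.005405+0.000j S between n3,n4
  Y(L2) = 0.000-1.865j S between n0,n1
  Y(L3) = 0.000-0.8654j S between n2,n3
  Y(R2) = 0.1127+0.000j S between n5,n4
  Y(R3) = 0.0004184+0.000j S between n5,n4
  Y(R4) = 0.0004785+0.000j S between n4,n1
  Y(R5) = 0.0001767+0.000j S between n4,n2
  Y(R6) = 0.002809+0.000j S between n3,n2
  Y(R7) = 0.001212+0.000j S between n0,n1
  V1: constraint V(n0)−V(n5) = 4.16
  I1: injects 0.625 A into n4 (from n0)
Assemble and solve the 6×6 MNA system:
  V(n1)=0.01171+0.08101j  V(n2)=0.02772+0.1921j  V(n3)=0.02772+0.1921j  V(n4)=0.02772+0.1921j  V(n5)=-4.160+0.000j
  i(V1)=-0.4739-0.02174j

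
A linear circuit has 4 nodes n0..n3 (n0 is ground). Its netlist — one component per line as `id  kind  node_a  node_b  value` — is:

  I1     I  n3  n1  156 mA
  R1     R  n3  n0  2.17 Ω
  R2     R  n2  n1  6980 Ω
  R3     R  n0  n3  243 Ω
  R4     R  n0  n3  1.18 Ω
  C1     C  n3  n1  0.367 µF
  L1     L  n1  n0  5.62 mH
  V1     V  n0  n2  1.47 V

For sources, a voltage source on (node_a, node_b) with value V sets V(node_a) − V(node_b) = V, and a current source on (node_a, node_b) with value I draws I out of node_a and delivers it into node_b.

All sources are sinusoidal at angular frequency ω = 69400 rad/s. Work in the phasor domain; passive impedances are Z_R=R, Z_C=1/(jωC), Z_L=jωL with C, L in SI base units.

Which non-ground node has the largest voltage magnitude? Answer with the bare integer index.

Apply KCL at each of the 3 non-ground nodes and solve the resulting linear system.
Node n1: branches {I1, R2, C1, L1} → V_1 = 0.05712-6.800j
Node n2: branches {R2, V1} → V_2 = -1.470+0.000j
Node n3: branches {I1, R1, R3, R4, C1} → V_3 = 0.01312+0.0008539j
Source currents: i(V1)=-0.0002188+0.0009742j

1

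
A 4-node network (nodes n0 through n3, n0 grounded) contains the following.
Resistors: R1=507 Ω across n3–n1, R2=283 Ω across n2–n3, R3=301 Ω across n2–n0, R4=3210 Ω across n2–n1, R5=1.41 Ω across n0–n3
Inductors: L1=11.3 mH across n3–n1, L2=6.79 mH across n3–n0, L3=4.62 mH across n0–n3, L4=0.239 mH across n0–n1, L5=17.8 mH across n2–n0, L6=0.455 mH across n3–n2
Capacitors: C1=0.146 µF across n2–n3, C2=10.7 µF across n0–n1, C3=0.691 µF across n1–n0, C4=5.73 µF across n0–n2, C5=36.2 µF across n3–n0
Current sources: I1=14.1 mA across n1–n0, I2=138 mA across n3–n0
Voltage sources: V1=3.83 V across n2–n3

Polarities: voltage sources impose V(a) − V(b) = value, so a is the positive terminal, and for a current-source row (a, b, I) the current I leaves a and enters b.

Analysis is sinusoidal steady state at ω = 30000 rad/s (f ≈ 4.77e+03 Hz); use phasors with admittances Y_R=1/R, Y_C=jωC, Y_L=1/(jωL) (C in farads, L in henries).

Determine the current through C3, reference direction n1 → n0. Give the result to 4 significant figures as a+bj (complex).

-0.001491+8.790e-05j A

MNA unknowns: 3 node voltages V₁..V_3 plus 1 source current (V1)
R1: Y=0.001972+0.000j on G[3,1]
L1: Y=0.000-0.002950j on G[3,1]
L2: Y=0.000-0.004909j on G[3,0]
R2: Y=0.003534+0.000j on G[2,3]
R3: Y=0.003322+0.000j on G[2,0]
C1: Y=0.000+0.004380j on G[2,3]
C2: Y=0.000+0.3210j on G[0,1]
L3: Y=0.000-0.007215j on G[0,3]
R4: Y=0.0003115+0.000j on G[2,1]
L4: Y=0.000-0.1395j on G[0,1]
C3: Y=0.000+0.02073j on G[1,0]
C4: Y=0.000+0.1719j on G[0,2]
R5: Y=0.7092+0.000j on G[0,3]
L5: Y=0.000-0.001873j on G[2,0]
L6: Y=0.000-0.07326j on G[3,2]
I1: z[1]−=0.0141, z[0]+=0.0141
C5: Y=0.000+1.086j on G[3,0]
I2: z[3]−=0.138, z[0]+=0.138
V1: row V2−V3=3.83, i_V1 at 2,3
solve → V1=0.004240+0.07193j, V2=3.383-0.1351j, V3=-0.4468-0.1351j
aux → i_V1=-0.04880-0.3109j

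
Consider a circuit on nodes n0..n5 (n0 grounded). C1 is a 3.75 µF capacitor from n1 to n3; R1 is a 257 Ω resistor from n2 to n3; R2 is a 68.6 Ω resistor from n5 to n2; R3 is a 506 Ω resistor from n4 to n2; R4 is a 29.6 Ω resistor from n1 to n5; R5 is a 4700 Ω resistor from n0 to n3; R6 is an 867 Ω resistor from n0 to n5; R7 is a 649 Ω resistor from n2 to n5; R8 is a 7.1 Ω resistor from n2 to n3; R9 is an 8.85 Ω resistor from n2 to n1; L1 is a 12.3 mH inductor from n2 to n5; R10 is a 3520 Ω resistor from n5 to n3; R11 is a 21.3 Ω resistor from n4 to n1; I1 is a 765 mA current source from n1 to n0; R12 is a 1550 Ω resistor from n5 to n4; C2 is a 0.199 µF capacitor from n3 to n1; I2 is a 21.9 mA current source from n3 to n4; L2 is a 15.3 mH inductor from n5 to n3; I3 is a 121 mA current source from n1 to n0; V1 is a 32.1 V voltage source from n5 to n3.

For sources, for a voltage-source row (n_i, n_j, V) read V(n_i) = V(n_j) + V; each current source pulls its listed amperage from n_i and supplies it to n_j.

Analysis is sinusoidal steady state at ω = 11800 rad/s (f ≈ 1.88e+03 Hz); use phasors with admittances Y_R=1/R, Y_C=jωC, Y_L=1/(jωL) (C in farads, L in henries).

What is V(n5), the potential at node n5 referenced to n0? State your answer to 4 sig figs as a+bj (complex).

Element admittances at ω=11800 rad/s:
  Y(C1) = 0.000+0.04425j S between n1,n3
  Y(R1) = 0.003891+0.000j S between n2,n3
  Y(R2) = 0.01458+0.000j S between n5,n2
  Y(R3) = 0.001976+0.000j S between n4,n2
  Y(R4) = 0.03378+0.000j S between n1,n5
  Y(R5) = 0.0002128+0.000j S between n0,n3
  Y(R6) = 0.001153+0.000j S between n0,n5
  Y(R7) = 0.001541+0.000j S between n2,n5
  Y(R8) = 0.1408+0.000j S between n2,n3
  Y(R9) = 0.1130+0.000j S between n2,n1
  Y(L1) = 0.000-0.006890j S between n2,n5
  Y(R10) = 0.0002841+0.000j S between n5,n3
  Y(R11) = 0.04695+0.000j S between n4,n1
  I1: injects 0.765 A into n0 (from n1)
  Y(R12) = 0.0006452+0.000j S between n5,n4
  Y(C2) = 0.000+0.002348j S between n3,n1
  I2: injects 0.0219 A into n4 (from n3)
  Y(L2) = 0.000-0.005539j S between n5,n3
  I3: injects 0.121 A into n0 (from n1)
  V1: constraint V(n5)−V(n3) = 32.1
Assemble and solve the 6×6 MNA system:
  V(n1)=-672.2-2.392j  V(n2)=-672.3-1.715j  V(n3)=-675.6+0.000j  V(n4)=-671.4-2.334j  V(n5)=-643.5+0.000j
  i(V1)=-0.7283+0.2659j

-643.5+0.000j V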